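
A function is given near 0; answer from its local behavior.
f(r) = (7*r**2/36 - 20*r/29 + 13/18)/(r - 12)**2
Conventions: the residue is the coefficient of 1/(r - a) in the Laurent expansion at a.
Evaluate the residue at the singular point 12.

The residue is 346/87.

At the order-2 pole 12 set g(r) = (r - (12))^2*f(r) = 7*r**2/36 - 20*r/29 + 13/18.
Order-2 pole: residue = g'(a); g'(12) = 346/87, so the residue is 346/87.


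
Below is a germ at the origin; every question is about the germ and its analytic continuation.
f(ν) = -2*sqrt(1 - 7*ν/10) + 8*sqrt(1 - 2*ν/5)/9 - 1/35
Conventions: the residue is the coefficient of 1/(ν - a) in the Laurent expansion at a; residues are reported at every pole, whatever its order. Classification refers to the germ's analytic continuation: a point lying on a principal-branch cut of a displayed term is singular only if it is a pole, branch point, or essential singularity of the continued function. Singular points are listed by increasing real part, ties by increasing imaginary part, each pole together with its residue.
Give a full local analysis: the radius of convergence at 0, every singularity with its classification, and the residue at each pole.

Branch term (-2)*sqrt(1 - ν/(10/7)): its argument vanishes at ν = 10/7, a square-root branch point, modulus 10/7.
Branch term (8/9)*sqrt(1 - ν/(5/2)): its argument vanishes at ν = 5/2, a square-root branch point, modulus 5/2.
The radius of convergence is the smallest modulus among the singular points: 10/7.
List the singular points by increasing real part (a conjugate pair: the negative imaginary part first).

Radius of convergence at 0: 10/7.
At 10/7: an algebraic (square-root) branch point.
At 5/2: an algebraic (square-root) branch point.


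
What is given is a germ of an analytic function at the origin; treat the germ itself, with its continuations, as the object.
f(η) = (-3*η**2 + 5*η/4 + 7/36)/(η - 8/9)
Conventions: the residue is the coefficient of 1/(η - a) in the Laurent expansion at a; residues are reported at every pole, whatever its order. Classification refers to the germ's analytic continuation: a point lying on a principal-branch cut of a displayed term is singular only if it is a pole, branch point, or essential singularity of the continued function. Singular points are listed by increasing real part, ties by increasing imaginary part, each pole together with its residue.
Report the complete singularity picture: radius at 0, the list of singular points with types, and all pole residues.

Denominator factor (η - 8/9): pole of order 1 at 8/9, modulus 8/9.
The radius of convergence is the smallest modulus among the singular points: 8/9.
At the order-1 pole 8/9 set g(η) = (η - (8/9))*f(η) = -3*η**2 + 5*η/4 + 7/36.
Simple pole: residue = g(a) at a = 8/9, which is -115/108.

Radius of convergence at 0: 8/9.
At 8/9: a pole of order 1; residue -115/108.


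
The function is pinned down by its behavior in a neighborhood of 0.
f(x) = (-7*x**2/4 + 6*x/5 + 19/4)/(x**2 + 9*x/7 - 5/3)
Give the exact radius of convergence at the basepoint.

The radius of convergence is -9/14 + (1/42)*sqrt(3669).

Denominator factor (x**2 + 9*x/7 - 5/3): discriminant 1223/147, real irrational roots -9/14 + (1/42)*sqrt(3669) and -9/14 - (1/42)*sqrt(3669); poles of order 1, moduli -9/14 + (1/42)*sqrt(3669) and 9/14 + (1/42)*sqrt(3669).
The radius of convergence is the smallest modulus among the singular points: -9/14 + (1/42)*sqrt(3669).


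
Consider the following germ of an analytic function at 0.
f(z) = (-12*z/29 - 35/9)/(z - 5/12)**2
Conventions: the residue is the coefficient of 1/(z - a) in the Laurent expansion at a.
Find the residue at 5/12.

The residue is -12/29.

At the order-2 pole 5/12 set g(z) = (z - (5/12))^2*f(z) = -12*z/29 - 35/9.
Order-2 pole: residue = g'(a); g'(5/12) = -12/29, so the residue is -12/29.


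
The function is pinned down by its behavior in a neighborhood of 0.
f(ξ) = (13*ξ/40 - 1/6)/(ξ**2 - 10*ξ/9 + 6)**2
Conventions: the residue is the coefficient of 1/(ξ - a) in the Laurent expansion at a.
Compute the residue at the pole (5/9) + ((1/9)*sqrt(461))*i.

The residue is -((81/6800672)*sqrt(461))*i.

The factor ξ**2 - 10*ξ/9 + 6 splits as (ξ - a)(ξ - a') with a = (5/9) + ((1/9)*sqrt(461))*i, a' = (5/9) - ((1/9)*sqrt(461))*i. At the order-2 pole a set g(ξ) = (ξ - a)^2*f(ξ) = [13*ξ/40 - 1/6] / (ξ - a')^2.
Order-2 pole: residue = g'(a); g'((5/9) + ((1/9)*sqrt(461))*i) = -((81/6800672)*sqrt(461))*i, so the residue is -((81/6800672)*sqrt(461))*i.


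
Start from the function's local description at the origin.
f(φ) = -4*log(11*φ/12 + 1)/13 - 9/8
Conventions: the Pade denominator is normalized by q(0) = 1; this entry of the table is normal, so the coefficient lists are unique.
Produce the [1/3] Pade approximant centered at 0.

The Pade approximant has numerator coefficients [-9/8, -44634799/46580352]; denominator coefficients [1, 269203/447888, -18029/503874, 94501/12092976].

Taylor coefficients needed (expand at 0): a_0 = -9/8, a_1 = -11/39, a_2 = 121/936, a_3 = -1331/16848, a_4 = 14641/269568.
Write the denominator as Q(φ) = 1 + q1*φ + q2*φ^2 + q3*φ^3. Requiring Q*f - P = O(φ^5) with deg P <= 1 kills the coefficients of φ^2..φ^4 in Q*f:
  φ^2: a_2 + q1*a_1 + q2*a_0 = 0, i.e. 121/936 + (-11/39)*q1 + (-9/8)*q2 = 0.
  φ^3: a_3 + q1*a_2 + q2*a_1 + q3*a_0 = 0, i.e. -1331/16848 + (121/936)*q1 + (-11/39)*q2 + (-9/8)*q3 = 0.
  φ^4: a_4 + q1*a_3 + q2*a_2 + q3*a_1 = 0, i.e. 14641/269568 + (-1331/16848)*q1 + (121/936)*q2 + (-11/39)*q3 = 0.
Solving this linear system: q1 = 269203/447888, q2 = -18029/503874, q3 = 94501/12092976.
The numerator is Q*f truncated at degree 1: P0 = a_0 = -9/8; P1 = a_1 + q1*a_0 = -44634799/46580352.


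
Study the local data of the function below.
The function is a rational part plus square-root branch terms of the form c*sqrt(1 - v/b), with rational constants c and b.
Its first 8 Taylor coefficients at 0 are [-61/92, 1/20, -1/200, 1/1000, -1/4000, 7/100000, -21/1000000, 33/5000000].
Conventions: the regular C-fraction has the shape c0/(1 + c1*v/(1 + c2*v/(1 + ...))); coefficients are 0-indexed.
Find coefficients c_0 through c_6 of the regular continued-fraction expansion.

The regular C-fraction coefficients are [-61/92, 23/305, 3/122, 61/150, -31/150, -3/62, 77/310].

Taylor coefficients (read off): a_0 = -61/92, a_1 = 1/20, a_2 = -1/200, a_3 = 1/1000, a_4 = -1/4000, a_5 = 7/100000, a_6 = -21/1000000.
c0 = a_0 = -61/92. Peel one level at a time: if S = 1 + c*v/S' with S'(0) = 1, then c is the v-coefficient of S and S' = c*v/(S - 1).
S_1 = c0/f = 1 + (23/305)*v + (-69/37210)*v^2 + ...; c1 = 23/305.
S_2 = c1*v/(S_1 - 1) = 1 + (3/122)*v + (-1/100)*v^2 + ...; c2 = 3/122.
S_3 = c2*v/(S_2 - 1) = 1 + (61/150)*v + (1891/22500)*v^2 + ...; c3 = 61/150.
S_4 = c3*v/(S_3 - 1) = 1 + (-31/150)*v + (-1/100)*v^2 + ...; c4 = -31/150.
S_5 = c4*v/(S_4 - 1) = 1 + (-3/62)*v + (231/19220)*v^2 + ...; c5 = -3/62.
S_6 = c5*v/(S_5 - 1) = 1 + (77/310)*v + ...; c6 = 77/310.


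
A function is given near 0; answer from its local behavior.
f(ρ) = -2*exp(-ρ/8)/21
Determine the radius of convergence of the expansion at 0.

The radius of convergence is infinite.

The factor exp(-ρ/8) is entire and contributes no finite singular point.
The polynomial part has no poles.
No finite singular points: the Taylor series at 0 converges everywhere.


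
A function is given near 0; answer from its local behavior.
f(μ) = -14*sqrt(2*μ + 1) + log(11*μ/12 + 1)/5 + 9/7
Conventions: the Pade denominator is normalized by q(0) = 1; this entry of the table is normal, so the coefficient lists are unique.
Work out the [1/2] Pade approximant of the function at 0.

The Pade approximant has numerator coefficients [-89/7, -196567757503/8853471270]; denominator coefficients [1, 333673241/505912644, -2097874807/12141903456].

Taylor coefficients needed (expand at 0): a_0 = -89/7, a_1 = -829/60, a_2 = 9959/1440, a_3 = -180109/25920.
Write the denominator as Q(μ) = 1 + q1*μ + q2*μ^2. Requiring Q*f - P = O(μ^4) with deg P <= 1 kills the coefficients of μ^2..μ^3 in Q*f:
  μ^2: a_2 + q1*a_1 + q2*a_0 = 0, i.e. 9959/1440 + (-829/60)*q1 + (-89/7)*q2 = 0.
  μ^3: a_3 + q1*a_2 + q2*a_1 = 0, i.e. -180109/25920 + (9959/1440)*q1 + (-829/60)*q2 = 0.
Solving this linear system: q1 = 333673241/505912644, q2 = -2097874807/12141903456.
The numerator is Q*f truncated at degree 1: P0 = a_0 = -89/7; P1 = a_1 + q1*a_0 = -196567757503/8853471270.


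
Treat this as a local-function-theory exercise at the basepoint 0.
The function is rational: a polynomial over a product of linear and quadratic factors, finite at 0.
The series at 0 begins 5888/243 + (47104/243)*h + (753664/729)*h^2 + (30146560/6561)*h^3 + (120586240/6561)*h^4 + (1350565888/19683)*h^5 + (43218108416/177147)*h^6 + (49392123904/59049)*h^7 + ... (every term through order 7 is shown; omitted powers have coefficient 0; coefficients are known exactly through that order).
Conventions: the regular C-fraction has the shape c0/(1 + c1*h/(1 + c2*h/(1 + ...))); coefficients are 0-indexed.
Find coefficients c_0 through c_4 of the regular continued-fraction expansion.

The regular C-fraction coefficients are [5888/243, -8, 8/3, -16/9, 4/9].

Taylor coefficients (read off): a_0 = 5888/243, a_1 = 47104/243, a_2 = 753664/729, a_3 = 30146560/6561, a_4 = 120586240/6561.
c0 = a_0 = 5888/243. Peel one level at a time: if S = 1 + c*h/S' with S'(0) = 1, then c is the h-coefficient of S and S' = c*h/(S - 1).
S_1 = c0/f = 1 + (-8)*h + (64/3)*h^2 + ...; c1 = -8.
S_2 = c1*h/(S_1 - 1) = 1 + (8/3)*h + (128/27)*h^2 + ...; c2 = 8/3.
S_3 = c2*h/(S_2 - 1) = 1 + (-16/9)*h + (64/81)*h^2 + ...; c3 = -16/9.
S_4 = c3*h/(S_3 - 1) = 1 + (4/9)*h + ...; c4 = 4/9.


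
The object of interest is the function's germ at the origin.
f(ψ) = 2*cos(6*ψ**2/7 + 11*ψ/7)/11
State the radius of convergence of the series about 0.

The radius of convergence is infinite.

The factor cos(6*ψ**2/7 + 11*ψ/7) is entire and contributes no finite singular point.
The polynomial part has no poles.
No finite singular points: the Taylor series at 0 converges everywhere.


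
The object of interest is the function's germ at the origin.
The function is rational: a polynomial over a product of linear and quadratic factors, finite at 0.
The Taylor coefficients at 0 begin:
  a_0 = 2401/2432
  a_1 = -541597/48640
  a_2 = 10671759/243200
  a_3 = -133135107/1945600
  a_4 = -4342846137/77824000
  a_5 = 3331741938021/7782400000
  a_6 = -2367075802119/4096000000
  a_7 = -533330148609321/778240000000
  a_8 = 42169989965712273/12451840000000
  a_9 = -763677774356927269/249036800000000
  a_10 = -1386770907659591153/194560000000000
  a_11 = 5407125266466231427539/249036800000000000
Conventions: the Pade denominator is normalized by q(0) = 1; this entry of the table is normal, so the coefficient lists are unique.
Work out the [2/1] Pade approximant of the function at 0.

Taylor coefficients needed (read off): a_0 = 2401/2432, a_1 = -541597/48640, a_2 = 10671759/243200, a_3 = -133135107/1945600.
Write the denominator as Q(χ) = 1 + q1*χ. Requiring Q*f - P = O(χ^4) with deg P <= 2 kills the coefficients of χ^3..χ^3 in Q*f:
  χ^3: a_3 + q1*a_2 = 0, i.e. -133135107/1945600 + (10671759/243200)*q1 = 0.
Solving this linear system: q1 = 129383/82968.
The numerator is Q*f truncated at degree 2: P0 = a_0 = 2401/2432; P1 = a_1 + q1*a_0 = -9680562059/1008890880; P2 = a_2 + q1*a_1 = 535047277457/20177817600.

The Pade approximant has numerator coefficients [2401/2432, -9680562059/1008890880, 535047277457/20177817600]; denominator coefficients [1, 129383/82968].


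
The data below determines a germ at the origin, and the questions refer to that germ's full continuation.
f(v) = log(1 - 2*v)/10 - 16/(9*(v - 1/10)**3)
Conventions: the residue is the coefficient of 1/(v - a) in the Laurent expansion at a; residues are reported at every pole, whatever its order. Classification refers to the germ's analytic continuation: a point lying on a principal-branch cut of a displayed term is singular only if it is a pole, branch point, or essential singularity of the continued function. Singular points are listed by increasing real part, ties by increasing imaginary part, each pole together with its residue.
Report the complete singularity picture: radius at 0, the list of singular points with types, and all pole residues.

Denominator factor (v - 1/10)^3: pole of order 3 at 1/10, modulus 1/10.
Branch term (1/10)*log(1 - v/(1/2)): its argument vanishes at v = 1/2, a logarithmic branch point, modulus 1/2.
The radius of convergence is the smallest modulus among the singular points: 1/10.
The branch term is analytic at 1/10 and contributes nothing to the residue; only the rational part matters.
At the order-3 pole 1/10 set g(v) = (v - (1/10))^3*(rational part) = -16/9.
Order-3 pole: residue = g''(a)/2; g''(1/10) = 0, so the residue is 0.
List the singular points by increasing real part (a conjugate pair: the negative imaginary part first).

Radius of convergence at 0: 1/10.
At 1/10: a pole of order 3; residue 0.
At 1/2: a logarithmic branch point.


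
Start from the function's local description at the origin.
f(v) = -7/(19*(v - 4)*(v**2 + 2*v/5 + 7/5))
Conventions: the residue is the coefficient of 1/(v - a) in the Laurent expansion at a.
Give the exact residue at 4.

The residue is -7/361.

At the order-1 pole 4 set g(v) = (v - (4))*f(v) = -7/(19*(v**2 + 2*v/5 + 7/5)).
Simple pole: residue = g(a) at a = 4, which is -7/361.


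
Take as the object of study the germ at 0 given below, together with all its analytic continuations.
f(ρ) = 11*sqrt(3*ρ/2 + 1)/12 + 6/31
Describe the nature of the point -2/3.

The term (11/12)*sqrt(1 - ρ/(-2/3)) has argument 1 - -2/3/(-2/3) = 0 at -2/3: a square-root (algebraic, two-sheeted) branch point; the remaining terms are analytic or single-valued there.

The point is an algebraic (square-root) branch point.


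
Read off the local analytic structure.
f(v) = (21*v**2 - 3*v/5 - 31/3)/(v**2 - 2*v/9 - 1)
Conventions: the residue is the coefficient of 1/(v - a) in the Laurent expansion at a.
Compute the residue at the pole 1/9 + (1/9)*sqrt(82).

The residue is 61/30 + (1501/2460)*sqrt(82).

The factor v**2 - 2*v/9 - 1 splits as (v - a)(v - a') with a = 1/9 + (1/9)*sqrt(82), a' = 1/9 - (1/9)*sqrt(82). At the order-1 pole a set g(v) = (v - a)*f(v) = [21*v**2 - 3*v/5 - 31/3] / (v - a').
Simple pole: residue = g(a) at a = 1/9 + (1/9)*sqrt(82), which is 61/30 + (1501/2460)*sqrt(82).


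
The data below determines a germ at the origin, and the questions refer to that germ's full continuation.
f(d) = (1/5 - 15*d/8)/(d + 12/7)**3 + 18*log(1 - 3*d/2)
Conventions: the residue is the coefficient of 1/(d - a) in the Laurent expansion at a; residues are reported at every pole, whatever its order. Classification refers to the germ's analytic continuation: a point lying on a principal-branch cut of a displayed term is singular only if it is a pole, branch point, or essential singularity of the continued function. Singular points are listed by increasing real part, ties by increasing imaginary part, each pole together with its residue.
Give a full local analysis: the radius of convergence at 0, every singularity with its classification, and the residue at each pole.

Radius of convergence at 0: 2/3.
At -12/7: a pole of order 3; residue 0.
At 2/3: a logarithmic branch point.

Denominator factor (d + 12/7)^3: pole of order 3 at -12/7, modulus 12/7.
Branch term (18)*log(1 - d/(2/3)): its argument vanishes at d = 2/3, a logarithmic branch point, modulus 2/3.
The radius of convergence is the smallest modulus among the singular points: 2/3.
The branch term is analytic at -12/7 and contributes nothing to the residue; only the rational part matters.
At the order-3 pole -12/7 set g(d) = (d - (-12/7))^3*(rational part) = 1/5 - 15*d/8.
Order-3 pole: residue = g''(a)/2; g''(-12/7) = 0, so the residue is 0.
List the singular points by increasing real part (a conjugate pair: the negative imaginary part first).


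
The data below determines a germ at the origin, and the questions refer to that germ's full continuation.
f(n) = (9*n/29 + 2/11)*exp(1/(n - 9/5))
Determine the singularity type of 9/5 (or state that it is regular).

The exponent 1/(n - (9/5)) has a pole at 9/5, so exp(1/(n - (9/5))) takes every nonzero value near it: an essential singularity (not a pole of any order).

The point is an essential singularity.


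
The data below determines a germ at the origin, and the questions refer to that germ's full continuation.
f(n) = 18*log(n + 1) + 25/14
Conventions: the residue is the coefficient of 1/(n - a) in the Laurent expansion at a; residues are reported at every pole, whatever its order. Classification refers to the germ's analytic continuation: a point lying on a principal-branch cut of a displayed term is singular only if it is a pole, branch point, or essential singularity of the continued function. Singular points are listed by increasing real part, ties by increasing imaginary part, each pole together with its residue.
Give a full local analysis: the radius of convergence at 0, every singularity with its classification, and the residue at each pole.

Branch term (18)*log(1 - n/(-1)): its argument vanishes at n = -1, a logarithmic branch point, modulus 1.
The radius of convergence is the smallest modulus among the singular points: 1.

Radius of convergence at 0: 1.
At -1: a logarithmic branch point.


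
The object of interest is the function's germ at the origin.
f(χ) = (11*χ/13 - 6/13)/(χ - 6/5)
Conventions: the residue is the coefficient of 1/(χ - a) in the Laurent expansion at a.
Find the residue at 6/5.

At the order-1 pole 6/5 set g(χ) = (χ - (6/5))*f(χ) = 11*χ/13 - 6/13.
Simple pole: residue = g(a) at a = 6/5, which is 36/65.

The residue is 36/65.


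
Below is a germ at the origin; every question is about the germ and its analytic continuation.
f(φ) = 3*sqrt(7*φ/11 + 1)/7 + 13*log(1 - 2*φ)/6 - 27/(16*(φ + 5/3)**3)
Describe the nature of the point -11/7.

The point is an algebraic (square-root) branch point.

The term (3/7)*sqrt(1 - φ/(-11/7)) has argument 1 - -11/7/(-11/7) = 0 at -11/7: a square-root (algebraic, two-sheeted) branch point; the remaining terms are analytic or single-valued there.


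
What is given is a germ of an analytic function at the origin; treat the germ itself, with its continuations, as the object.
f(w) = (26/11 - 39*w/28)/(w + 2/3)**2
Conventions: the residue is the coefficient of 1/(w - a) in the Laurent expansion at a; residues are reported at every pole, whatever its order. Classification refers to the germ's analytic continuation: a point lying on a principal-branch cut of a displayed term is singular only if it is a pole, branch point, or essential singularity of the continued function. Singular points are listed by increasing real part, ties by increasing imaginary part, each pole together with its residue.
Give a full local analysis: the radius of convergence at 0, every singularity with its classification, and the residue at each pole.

Denominator factor (w + 2/3)^2: pole of order 2 at -2/3, modulus 2/3.
The radius of convergence is the smallest modulus among the singular points: 2/3.
At the order-2 pole -2/3 set g(w) = (w - (-2/3))^2*f(w) = 26/11 - 39*w/28.
Order-2 pole: residue = g'(a); g'(-2/3) = -39/28, so the residue is -39/28.

Radius of convergence at 0: 2/3.
At -2/3: a pole of order 2; residue -39/28.


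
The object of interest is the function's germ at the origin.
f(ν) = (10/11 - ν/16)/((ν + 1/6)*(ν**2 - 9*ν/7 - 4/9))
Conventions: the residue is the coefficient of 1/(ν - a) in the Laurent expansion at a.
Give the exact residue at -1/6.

The residue is -6797/1496.

At the order-1 pole -1/6 set g(ν) = (ν - (-1/6))*f(ν) = (10/11 - ν/16)/(ν**2 - 9*ν/7 - 4/9).
Simple pole: residue = g(a) at a = -1/6, which is -6797/1496.


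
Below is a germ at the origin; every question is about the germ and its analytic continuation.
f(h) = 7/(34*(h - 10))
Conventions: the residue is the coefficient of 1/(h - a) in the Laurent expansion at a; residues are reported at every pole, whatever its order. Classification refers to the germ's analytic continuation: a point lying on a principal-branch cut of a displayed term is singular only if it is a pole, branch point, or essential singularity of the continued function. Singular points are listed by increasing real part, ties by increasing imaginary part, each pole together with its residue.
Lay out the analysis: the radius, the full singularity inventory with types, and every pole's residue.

Radius of convergence at 0: 10.
At 10: a pole of order 1; residue 7/34.

Denominator factor (h - 10): pole of order 1 at 10, modulus 10.
The radius of convergence is the smallest modulus among the singular points: 10.
At the order-1 pole 10 set g(h) = (h - (10))*f(h) = 7/34.
Simple pole: residue = g(a) at a = 10, which is 7/34.


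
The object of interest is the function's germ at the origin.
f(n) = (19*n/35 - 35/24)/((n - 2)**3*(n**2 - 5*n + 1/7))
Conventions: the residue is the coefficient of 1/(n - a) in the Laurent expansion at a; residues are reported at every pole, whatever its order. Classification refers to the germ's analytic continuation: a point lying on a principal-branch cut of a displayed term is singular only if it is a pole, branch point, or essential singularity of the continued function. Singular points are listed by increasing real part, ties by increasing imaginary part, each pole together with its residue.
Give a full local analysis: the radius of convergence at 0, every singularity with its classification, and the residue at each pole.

Radius of convergence at 0: 5/2 - (3/14)*sqrt(133).
At 5/2 - (3/14)*sqrt(133): a pole of order 1; residue -1967/137842 - (974387/471419640)*sqrt(133).
At 2: a pole of order 3; residue 1967/68921.
At 5/2 + (3/14)*sqrt(133): a pole of order 1; residue -1967/137842 + (974387/471419640)*sqrt(133).


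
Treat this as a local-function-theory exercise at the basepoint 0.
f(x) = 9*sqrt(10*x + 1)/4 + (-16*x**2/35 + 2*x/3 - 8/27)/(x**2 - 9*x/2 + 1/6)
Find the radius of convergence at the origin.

Denominator factor (x**2 - 9*x/2 + 1/6): discriminant 235/12, real irrational roots 9/4 + (1/12)*sqrt(705) and 9/4 - (1/12)*sqrt(705); poles of order 1, moduli 9/4 + (1/12)*sqrt(705) and 9/4 - (1/12)*sqrt(705).
Branch term (9/4)*sqrt(1 - x/(-1/10)): its argument vanishes at x = -1/10, a square-root branch point, modulus 1/10.
The radius of convergence is the smallest modulus among the singular points: 9/4 - (1/12)*sqrt(705).

The radius of convergence is 9/4 - (1/12)*sqrt(705).


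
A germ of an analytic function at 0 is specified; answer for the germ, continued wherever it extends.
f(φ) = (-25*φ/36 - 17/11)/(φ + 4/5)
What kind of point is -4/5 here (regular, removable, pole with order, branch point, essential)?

The denominator factor φ + 4/5 vanishes at -4/5 and appears to the power 1; the numerator there equals -98/99, nonzero, and no other factor vanishes.
Hence a pole whose order is the multiplicity, 1.

The point is a pole of order 1.


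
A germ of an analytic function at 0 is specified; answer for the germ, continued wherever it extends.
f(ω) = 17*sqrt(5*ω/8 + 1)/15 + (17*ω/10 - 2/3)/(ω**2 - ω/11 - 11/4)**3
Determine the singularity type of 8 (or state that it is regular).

The point is a regular point.

Denominator factors: ω**2 - ω/11 - 11/4 = 2663/44 at ω = 8 — none vanishes.
Branch term sqrt(1 - ω/(-8/5)): argument at 8 is 6, nonzero, so 8 is not its branch point (a point on a principal cut is still regular for the continued germ).
So the germ continues analytically to 8.


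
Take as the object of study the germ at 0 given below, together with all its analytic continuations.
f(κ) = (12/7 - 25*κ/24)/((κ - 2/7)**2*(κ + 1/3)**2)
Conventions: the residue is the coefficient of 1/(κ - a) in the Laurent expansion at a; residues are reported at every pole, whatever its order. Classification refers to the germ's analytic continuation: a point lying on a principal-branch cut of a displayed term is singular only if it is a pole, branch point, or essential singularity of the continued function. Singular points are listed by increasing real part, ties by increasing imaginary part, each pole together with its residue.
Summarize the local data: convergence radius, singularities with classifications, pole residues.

Radius of convergence at 0: 2/7.
At -1/3: a pole of order 2; residue 257691/17576.
At 2/7: a pole of order 2; residue -257691/17576.

Denominator factor (κ - 2/7)^2: pole of order 2 at 2/7, modulus 2/7.
Denominator factor (κ + 1/3)^2: pole of order 2 at -1/3, modulus 1/3.
The radius of convergence is the smallest modulus among the singular points: 2/7.
At the order-2 pole -1/3 set g(κ) = (κ - (-1/3))^2*f(κ) = (12/7 - 25*κ/24)/(κ - 2/7)**2.
Order-2 pole: residue = g'(a); g'(-1/3) = 257691/17576, so the residue is 257691/17576.
At the order-2 pole 2/7 set g(κ) = (κ - (2/7))^2*f(κ) = (12/7 - 25*κ/24)/(κ + 1/3)**2.
Order-2 pole: residue = g'(a); g'(2/7) = -257691/17576, so the residue is -257691/17576.
List the singular points by increasing real part (a conjugate pair: the negative imaginary part first).


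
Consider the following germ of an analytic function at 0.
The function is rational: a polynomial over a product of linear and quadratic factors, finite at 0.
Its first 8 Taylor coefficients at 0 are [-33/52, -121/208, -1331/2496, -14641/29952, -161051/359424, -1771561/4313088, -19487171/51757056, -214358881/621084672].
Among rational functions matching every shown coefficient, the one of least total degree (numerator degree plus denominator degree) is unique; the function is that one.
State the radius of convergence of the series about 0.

The radius of convergence is 12/11.

No rational of total degree below 1 reproduces all 8 coefficients; solving the [0/1] Pade equations on them gives f(k) = 9/(13*(k - 12/11)), whose expansion matches every shown term.
Denominator factor (k - 12/11): pole of order 1 at 12/11, modulus 12/11.
The radius of convergence is the smallest modulus among the singular points: 12/11.


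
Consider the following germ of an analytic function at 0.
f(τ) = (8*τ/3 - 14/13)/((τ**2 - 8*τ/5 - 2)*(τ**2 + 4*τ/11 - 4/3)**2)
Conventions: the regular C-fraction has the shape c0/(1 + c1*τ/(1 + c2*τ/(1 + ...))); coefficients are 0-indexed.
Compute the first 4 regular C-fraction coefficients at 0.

The regular C-fraction coefficients are [63/208, 3154/1155, -1173899/728574, -418672569/550368269].

Taylor coefficients (expand at 0): a_0 = 63/208, a_1 = -4731/5720, a_2 = 582603/629200, a_3 = -141909489/69212000.
c0 = a_0 = 63/208. Peel one level at a time: if S = 1 + c*τ/S' with S'(0) = 1, then c is the τ-coefficient of S and S' = c*τ/(S - 1).
S_1 = c0/f = 1 + (3154/1155)*τ + (1173899/266805)*τ^2 + ...; c1 = 3154/1155.
S_2 = c1*τ/(S_1 - 1) = 1 + (-1173899/728574)*τ + (-737661193/601836818)*τ^2 + ...; c2 = -1173899/728574.
S_3 = c2*τ/(S_2 - 1) = 1 + (-418672569/550368269)*τ + ...; c3 = -418672569/550368269.


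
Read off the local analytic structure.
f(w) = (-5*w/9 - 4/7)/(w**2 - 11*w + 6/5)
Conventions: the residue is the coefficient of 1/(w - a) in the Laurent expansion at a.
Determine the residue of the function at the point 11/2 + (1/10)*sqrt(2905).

The residue is -5/18 - (457/73206)*sqrt(2905).

The factor w**2 - 11*w + 6/5 splits as (w - a)(w - a') with a = 11/2 + (1/10)*sqrt(2905), a' = 11/2 - (1/10)*sqrt(2905). At the order-1 pole a set g(w) = (w - a)*f(w) = [-5*w/9 - 4/7] / (w - a').
Simple pole: residue = g(a) at a = 11/2 + (1/10)*sqrt(2905), which is -5/18 - (457/73206)*sqrt(2905).


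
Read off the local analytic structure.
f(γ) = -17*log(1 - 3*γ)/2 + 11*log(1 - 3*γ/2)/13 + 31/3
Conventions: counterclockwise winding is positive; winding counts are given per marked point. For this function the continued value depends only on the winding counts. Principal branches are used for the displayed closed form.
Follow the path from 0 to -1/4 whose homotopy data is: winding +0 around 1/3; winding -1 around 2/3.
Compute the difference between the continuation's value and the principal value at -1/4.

The rational part is single-valued and drops out of the difference; each branch term changes only by its own monodromy.
(-17/2)*log(1 - γ/(1/3)): winding 0 around 1/3, so this term returns to its principal value, contribution 0.
(11/13)*log(1 - γ/(2/3)): each positive loop around 2/3 adds 2*pi*i to the log, so winding -1 contributes (11/13)*(-1)*2*pi*i = -(22/13)*pi*i.
Summing the contributions at γ = -1/4 gives -(22/13)*pi*i.

Continued minus principal equals -(22/13)*pi*i.


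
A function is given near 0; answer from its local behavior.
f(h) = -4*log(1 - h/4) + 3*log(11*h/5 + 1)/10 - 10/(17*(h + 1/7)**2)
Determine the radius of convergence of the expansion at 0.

Denominator factor (h + 1/7)^2: pole of order 2 at -1/7, modulus 1/7.
Branch term (3/10)*log(1 - h/(-5/11)): its argument vanishes at h = -5/11, a logarithmic branch point, modulus 5/11.
Branch term (-4)*log(1 - h/(4)): its argument vanishes at h = 4, a logarithmic branch point, modulus 4.
The radius of convergence is the smallest modulus among the singular points: 1/7.

The radius of convergence is 1/7.


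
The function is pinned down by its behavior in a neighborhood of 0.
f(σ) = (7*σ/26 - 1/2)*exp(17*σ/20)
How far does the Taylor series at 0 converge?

The factor exp(17*σ/20) is entire and contributes no finite singular point.
The polynomial part has no poles.
No finite singular points: the Taylor series at 0 converges everywhere.

The radius of convergence is infinite.


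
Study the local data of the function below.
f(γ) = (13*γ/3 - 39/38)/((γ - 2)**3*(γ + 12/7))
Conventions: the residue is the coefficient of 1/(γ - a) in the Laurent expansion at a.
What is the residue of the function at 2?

At the order-3 pole 2 set g(γ) = (γ - (2))^3*f(γ) = (13*γ/3 - 39/38)/(γ + 12/7).
Order-3 pole: residue = g''(a)/2; g''(2) = -8477/25688, so the residue is -8477/51376.

The residue is -8477/51376.


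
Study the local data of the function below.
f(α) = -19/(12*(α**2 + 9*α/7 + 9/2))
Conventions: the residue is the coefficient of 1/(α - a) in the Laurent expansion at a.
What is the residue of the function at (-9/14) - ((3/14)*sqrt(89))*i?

The residue is -((133/3204)*sqrt(89))*i.

The factor α**2 + 9*α/7 + 9/2 splits as (α - a)(α - a') with a = (-9/14) - ((3/14)*sqrt(89))*i, a' = (-9/14) + ((3/14)*sqrt(89))*i. At the order-1 pole a set g(α) = (α - a)*f(α) = [-19/12] / (α - a').
Simple pole: residue = g(a) at a = (-9/14) - ((3/14)*sqrt(89))*i, which is -((133/3204)*sqrt(89))*i.


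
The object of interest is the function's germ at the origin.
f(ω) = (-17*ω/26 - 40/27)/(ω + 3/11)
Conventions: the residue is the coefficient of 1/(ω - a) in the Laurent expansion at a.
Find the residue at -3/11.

The residue is -10063/7722.

At the order-1 pole -3/11 set g(ω) = (ω - (-3/11))*f(ω) = -17*ω/26 - 40/27.
Simple pole: residue = g(a) at a = -3/11, which is -10063/7722.


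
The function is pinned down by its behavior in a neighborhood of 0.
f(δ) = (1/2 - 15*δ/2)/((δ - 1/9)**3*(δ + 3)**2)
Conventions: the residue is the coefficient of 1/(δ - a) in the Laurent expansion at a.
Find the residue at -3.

At the order-2 pole -3 set g(δ) = (δ - (-3))^2*f(δ) = (1/2 - 15*δ/2)/(δ - 1/9)**3.
Order-2 pole: residue = g'(a); g'(-3) = -299619/614656, so the residue is -299619/614656.

The residue is -299619/614656.


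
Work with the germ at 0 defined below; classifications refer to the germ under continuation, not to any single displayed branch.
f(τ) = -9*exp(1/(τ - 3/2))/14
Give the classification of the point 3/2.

The exponent 1/(τ - (3/2)) has a pole at 3/2, so exp(1/(τ - (3/2))) takes every nonzero value near it: an essential singularity (not a pole of any order).

The point is an essential singularity.


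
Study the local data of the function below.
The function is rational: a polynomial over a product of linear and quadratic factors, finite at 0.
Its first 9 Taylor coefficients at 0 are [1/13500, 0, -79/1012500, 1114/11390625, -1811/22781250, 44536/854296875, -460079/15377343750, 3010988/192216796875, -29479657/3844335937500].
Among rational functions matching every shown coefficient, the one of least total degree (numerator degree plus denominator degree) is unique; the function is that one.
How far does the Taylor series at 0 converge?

No rational of total degree below 7 reproduces all 9 coefficients; solving the [1/6] Pade equations on them gives f(h) = (2*h/5 + 1/4)/((h + 3)**3*(h + 5)**3), whose expansion matches every shown term.
Denominator factor (h + 5)^3: pole of order 3 at -5, modulus 5.
Denominator factor (h + 3)^3: pole of order 3 at -3, modulus 3.
The radius of convergence is the smallest modulus among the singular points: 3.

The radius of convergence is 3.


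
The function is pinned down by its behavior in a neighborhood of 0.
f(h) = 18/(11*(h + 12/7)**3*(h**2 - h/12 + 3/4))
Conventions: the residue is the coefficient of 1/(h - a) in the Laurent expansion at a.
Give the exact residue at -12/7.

The residue is 1152268712/4659212261.

At the order-3 pole -12/7 set g(h) = (h - (-12/7))^3*f(h) = 18/(11*(h**2 - h/12 + 3/4)).
Order-3 pole: residue = g''(a)/2; g''(-12/7) = 2304537424/4659212261, so the residue is 1152268712/4659212261.


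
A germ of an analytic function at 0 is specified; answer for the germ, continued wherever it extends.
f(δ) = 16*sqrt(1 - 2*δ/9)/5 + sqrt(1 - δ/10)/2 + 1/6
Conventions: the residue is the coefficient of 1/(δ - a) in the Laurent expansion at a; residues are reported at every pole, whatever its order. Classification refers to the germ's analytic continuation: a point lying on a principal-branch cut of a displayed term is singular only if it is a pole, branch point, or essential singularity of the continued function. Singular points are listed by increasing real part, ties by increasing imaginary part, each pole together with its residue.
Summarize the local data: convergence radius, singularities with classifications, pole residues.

Branch term (1/2)*sqrt(1 - δ/(10)): its argument vanishes at δ = 10, a square-root branch point, modulus 10.
Branch term (16/5)*sqrt(1 - δ/(9/2)): its argument vanishes at δ = 9/2, a square-root branch point, modulus 9/2.
The radius of convergence is the smallest modulus among the singular points: 9/2.
List the singular points by increasing real part (a conjugate pair: the negative imaginary part first).

Radius of convergence at 0: 9/2.
At 9/2: an algebraic (square-root) branch point.
At 10: an algebraic (square-root) branch point.


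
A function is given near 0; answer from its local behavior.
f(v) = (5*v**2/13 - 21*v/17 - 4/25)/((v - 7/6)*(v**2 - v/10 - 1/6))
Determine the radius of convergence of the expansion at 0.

Denominator factor (v - 7/6): pole of order 1 at 7/6, modulus 7/6.
Denominator factor (v**2 - v/10 - 1/6): discriminant 203/300, real irrational roots 1/20 + (1/60)*sqrt(609) and 1/20 - (1/60)*sqrt(609); poles of order 1, moduli 1/20 + (1/60)*sqrt(609) and -1/20 + (1/60)*sqrt(609).
The radius of convergence is the smallest modulus among the singular points: -1/20 + (1/60)*sqrt(609).

The radius of convergence is -1/20 + (1/60)*sqrt(609).


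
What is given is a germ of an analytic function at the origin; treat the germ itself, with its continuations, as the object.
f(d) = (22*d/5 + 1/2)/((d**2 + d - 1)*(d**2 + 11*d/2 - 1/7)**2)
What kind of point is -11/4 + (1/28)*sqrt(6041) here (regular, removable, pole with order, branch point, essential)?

The denominator factor d**2 + 11*d/2 - 1/7 vanishes at -11/4 + (1/28)*sqrt(6041) and appears to the power 2; the numerator there equals -58/5 + (11/70)*sqrt(6041), nonzero, and no other factor vanishes.
Hence a pole whose order is the multiplicity, 2.

The point is a pole of order 2.


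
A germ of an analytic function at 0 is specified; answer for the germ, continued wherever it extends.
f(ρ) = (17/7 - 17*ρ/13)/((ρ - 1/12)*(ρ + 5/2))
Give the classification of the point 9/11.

Denominator factors: ρ - 1/12 = 97/132 at ρ = 9/11; ρ + 5/2 = 73/22 at ρ = 9/11 — none vanishes.
So the germ continues analytically to 9/11.

The point is a regular point.


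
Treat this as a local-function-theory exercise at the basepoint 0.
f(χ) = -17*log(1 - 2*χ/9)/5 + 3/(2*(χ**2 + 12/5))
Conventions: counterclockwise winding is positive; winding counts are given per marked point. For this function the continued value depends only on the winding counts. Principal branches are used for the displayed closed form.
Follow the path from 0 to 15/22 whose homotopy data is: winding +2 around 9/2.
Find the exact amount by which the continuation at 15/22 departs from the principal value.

Continued minus principal equals -(68/5)*pi*i.

The rational part is single-valued and drops out of the difference; each branch term changes only by its own monodromy.
(-17/5)*log(1 - χ/(9/2)): each positive loop around 9/2 adds 2*pi*i to the log, so winding +2 contributes (-17/5)*(2)*2*pi*i = -(68/5)*pi*i.
Summing the contributions at χ = 15/22 gives -(68/5)*pi*i.


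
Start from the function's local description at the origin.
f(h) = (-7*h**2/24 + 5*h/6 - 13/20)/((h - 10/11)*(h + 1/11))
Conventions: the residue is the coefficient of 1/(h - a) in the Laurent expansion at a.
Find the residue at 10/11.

The residue is -323/2420.

At the order-1 pole 10/11 set g(h) = (h - (10/11))*f(h) = (-7*h**2/24 + 5*h/6 - 13/20)/(h + 1/11).
Simple pole: residue = g(a) at a = 10/11, which is -323/2420.


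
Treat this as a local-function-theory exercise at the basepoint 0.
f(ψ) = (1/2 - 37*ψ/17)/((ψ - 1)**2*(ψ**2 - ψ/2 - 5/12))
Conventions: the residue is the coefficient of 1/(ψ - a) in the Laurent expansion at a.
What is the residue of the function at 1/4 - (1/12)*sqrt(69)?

The factor ψ**2 - ψ/2 - 5/12 splits as (ψ - a)(ψ - a') with a = 1/4 - (1/12)*sqrt(69), a' = 1/4 + (1/12)*sqrt(69). At the order-1 pole a set g(ψ) = (ψ - a)*f(ψ) = [(1/2 - 37*ψ/17)/(ψ - 1)**2] / (ψ - a').
Simple pole: residue = g(a) at a = 1/4 - (1/12)*sqrt(69), which is -168 + (7884/391)*sqrt(69).

The residue is -168 + (7884/391)*sqrt(69).


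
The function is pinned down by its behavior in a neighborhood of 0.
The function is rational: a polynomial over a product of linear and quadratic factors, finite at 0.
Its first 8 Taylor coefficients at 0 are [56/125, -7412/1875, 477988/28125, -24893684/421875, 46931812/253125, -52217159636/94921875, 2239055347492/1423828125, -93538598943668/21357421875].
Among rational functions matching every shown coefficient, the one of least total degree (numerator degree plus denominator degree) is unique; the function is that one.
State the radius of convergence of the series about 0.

No rational of total degree below 4 reproduces all 8 coefficients; solving the [1/3] Pade equations on them gives f(k) = (7/30 - 31*k/36)/((k + 5/12)**2*(k + 3)), whose expansion matches every shown term.
Denominator factor (k + 3): pole of order 1 at -3, modulus 3.
Denominator factor (k + 5/12)^2: pole of order 2 at -5/12, modulus 5/12.
The radius of convergence is the smallest modulus among the singular points: 5/12.

The radius of convergence is 5/12.


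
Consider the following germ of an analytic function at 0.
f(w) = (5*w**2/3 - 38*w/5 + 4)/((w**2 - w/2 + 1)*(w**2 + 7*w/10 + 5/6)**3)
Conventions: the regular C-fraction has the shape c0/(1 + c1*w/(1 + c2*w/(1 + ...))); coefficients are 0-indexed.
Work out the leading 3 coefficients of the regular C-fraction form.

Taylor coefficients (expand at 0): a_0 = 864/125, a_1 = -84672/3125, a_2 = 1554264/78125.
c0 = a_0 = 864/125. Peel one level at a time: if S = 1 + c*w/S' with S'(0) = 1, then c is the w-coefficient of S and S' = c*w/(S - 1).
S_1 = c0/f = 1 + (98/25)*w + (93661/7500)*w^2 + ...; c1 = 98/25.
S_2 = c1*w/(S_1 - 1) = 1 + (-93661/29400)*w + ...; c2 = -93661/29400.

The regular C-fraction coefficients are [864/125, 98/25, -93661/29400].


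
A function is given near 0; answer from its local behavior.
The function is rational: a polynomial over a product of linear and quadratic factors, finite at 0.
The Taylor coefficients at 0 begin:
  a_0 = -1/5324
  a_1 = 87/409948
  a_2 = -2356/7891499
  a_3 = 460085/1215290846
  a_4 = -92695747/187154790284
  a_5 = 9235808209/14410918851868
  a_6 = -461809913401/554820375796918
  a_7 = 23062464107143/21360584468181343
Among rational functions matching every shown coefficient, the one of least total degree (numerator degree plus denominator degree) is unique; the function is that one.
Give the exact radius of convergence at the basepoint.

No rational of total degree below 5 reproduces all 8 coefficients; solving the [0/5] Pade equations on them gives f(y) = 7/(16*(y + 11)**3*(y**2 - 3*y/2 - 7/4)), whose expansion matches every shown term.
Denominator factor (y**2 - 3*y/2 - 7/4): discriminant 37/4, real irrational roots 3/4 + (1/4)*sqrt(37) and 3/4 - (1/4)*sqrt(37); poles of order 1, moduli 3/4 + (1/4)*sqrt(37) and -3/4 + (1/4)*sqrt(37).
Denominator factor (y + 11)^3: pole of order 3 at -11, modulus 11.
The radius of convergence is the smallest modulus among the singular points: -3/4 + (1/4)*sqrt(37).

The radius of convergence is -3/4 + (1/4)*sqrt(37).
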